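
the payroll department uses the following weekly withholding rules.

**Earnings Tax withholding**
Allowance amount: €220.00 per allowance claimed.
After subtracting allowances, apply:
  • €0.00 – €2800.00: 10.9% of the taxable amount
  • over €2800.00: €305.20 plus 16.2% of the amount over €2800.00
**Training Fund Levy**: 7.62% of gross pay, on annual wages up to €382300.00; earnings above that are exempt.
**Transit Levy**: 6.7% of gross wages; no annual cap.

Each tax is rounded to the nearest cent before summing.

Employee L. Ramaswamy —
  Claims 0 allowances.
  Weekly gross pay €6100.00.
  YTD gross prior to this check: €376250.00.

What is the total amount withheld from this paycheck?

Earnings Tax: taxable = €6100.00
  €305.20 + 16.2% × (€6100.00 − €2800.00) = €305.20 + 16.2% × €3300.00 = €839.80
Training Fund Levy: cap €382300.00 − YTD €376250.00 = €6050.00 subject; 7.62% × €6050.00 = €461.01
Transit Levy: 6.7% × €6100.00 = €408.70
Total: €839.80 + €461.01 + €408.70 = €1709.51

€1709.51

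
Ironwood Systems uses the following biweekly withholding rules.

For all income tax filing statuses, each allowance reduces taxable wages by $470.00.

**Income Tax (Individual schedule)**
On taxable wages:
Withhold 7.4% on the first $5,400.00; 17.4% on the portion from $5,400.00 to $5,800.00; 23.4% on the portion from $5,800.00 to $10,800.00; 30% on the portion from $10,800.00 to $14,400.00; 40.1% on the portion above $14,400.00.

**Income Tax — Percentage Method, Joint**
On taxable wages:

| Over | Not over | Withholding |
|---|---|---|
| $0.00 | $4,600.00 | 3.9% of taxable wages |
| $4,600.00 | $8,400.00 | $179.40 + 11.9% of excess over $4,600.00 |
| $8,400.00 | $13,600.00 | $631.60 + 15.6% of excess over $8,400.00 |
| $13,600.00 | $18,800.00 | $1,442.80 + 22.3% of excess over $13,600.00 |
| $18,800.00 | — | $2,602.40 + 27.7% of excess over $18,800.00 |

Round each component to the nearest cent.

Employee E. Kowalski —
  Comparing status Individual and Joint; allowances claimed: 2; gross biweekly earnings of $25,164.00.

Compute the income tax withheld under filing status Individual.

Income Tax (Individual): taxable = $25,164.00 − 2×$470.00 = $24,224.00
  $2,719.20 + 40.1% × ($24,224.00 − $14,400.00) = $2,719.20 + 40.1% × $9,824.00 = $6,658.62

$6,658.62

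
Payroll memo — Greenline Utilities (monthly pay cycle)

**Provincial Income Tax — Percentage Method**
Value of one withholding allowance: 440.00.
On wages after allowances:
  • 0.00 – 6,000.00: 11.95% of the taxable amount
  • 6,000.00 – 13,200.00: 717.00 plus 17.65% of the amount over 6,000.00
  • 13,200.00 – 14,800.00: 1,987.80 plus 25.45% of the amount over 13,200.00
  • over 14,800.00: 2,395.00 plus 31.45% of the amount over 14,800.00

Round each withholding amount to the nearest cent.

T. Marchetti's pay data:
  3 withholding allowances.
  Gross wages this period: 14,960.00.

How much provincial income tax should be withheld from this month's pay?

2,099.78

Provincial Income Tax: taxable = 14,960.00 − 3×440.00 = 13,640.00
  1,987.80 + 25.45% × (13,640.00 − 13,200.00) = 1,987.80 + 25.45% × 440.00 = 2,099.78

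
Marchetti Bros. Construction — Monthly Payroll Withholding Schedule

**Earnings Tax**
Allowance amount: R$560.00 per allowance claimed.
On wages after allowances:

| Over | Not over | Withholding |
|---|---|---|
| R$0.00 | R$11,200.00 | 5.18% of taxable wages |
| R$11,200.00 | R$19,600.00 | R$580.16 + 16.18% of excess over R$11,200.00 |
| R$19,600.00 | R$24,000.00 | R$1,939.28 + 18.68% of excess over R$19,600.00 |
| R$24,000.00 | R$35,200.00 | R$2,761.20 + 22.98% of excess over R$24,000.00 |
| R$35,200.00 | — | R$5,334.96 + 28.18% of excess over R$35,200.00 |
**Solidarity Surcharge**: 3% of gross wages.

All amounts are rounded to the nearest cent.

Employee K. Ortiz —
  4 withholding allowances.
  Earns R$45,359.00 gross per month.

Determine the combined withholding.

Earnings Tax: taxable = R$45,359.00 − 4×R$560.00 = R$43,119.00
  R$5,334.96 + 28.18% × (R$43,119.00 − R$35,200.00) = R$5,334.96 + 28.18% × R$7,919.00 = R$7,566.53
Solidarity Surcharge: 3% × R$45,359.00 = R$1,360.77
Total: R$7,566.53 + R$1,360.77 = R$8,927.30

R$8,927.30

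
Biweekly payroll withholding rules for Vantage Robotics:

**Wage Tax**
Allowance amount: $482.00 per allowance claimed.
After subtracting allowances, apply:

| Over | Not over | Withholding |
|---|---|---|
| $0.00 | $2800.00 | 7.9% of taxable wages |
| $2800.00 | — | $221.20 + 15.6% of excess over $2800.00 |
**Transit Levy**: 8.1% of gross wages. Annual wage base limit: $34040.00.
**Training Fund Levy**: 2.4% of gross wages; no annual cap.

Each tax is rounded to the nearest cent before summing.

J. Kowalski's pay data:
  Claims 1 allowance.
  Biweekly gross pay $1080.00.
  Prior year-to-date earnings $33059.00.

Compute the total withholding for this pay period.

$152.62

Wage Tax: taxable = $1080.00 − 1×$482.00 = $598.00
  7.9% × $598.00 = $47.24
Transit Levy: cap $34040.00 − YTD $33059.00 = $981.00 subject; 8.1% × $981.00 = $79.46
Training Fund Levy: 2.4% × $1080.00 = $25.92
Total: $47.24 + $79.46 + $25.92 = $152.62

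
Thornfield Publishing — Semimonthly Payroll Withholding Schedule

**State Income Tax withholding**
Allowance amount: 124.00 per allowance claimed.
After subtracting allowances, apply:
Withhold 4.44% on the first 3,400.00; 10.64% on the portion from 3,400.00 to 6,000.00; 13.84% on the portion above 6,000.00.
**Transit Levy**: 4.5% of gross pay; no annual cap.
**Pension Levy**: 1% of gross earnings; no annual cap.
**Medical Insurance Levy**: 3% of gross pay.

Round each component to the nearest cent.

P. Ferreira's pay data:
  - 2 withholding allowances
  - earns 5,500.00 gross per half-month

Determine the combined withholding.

State Income Tax: taxable = 5,500.00 − 2×124.00 = 5,252.00
  150.96 + 10.64% × (5,252.00 − 3,400.00) = 150.96 + 10.64% × 1,852.00 = 348.01
Transit Levy: 4.5% × 5,500.00 = 247.50
Pension Levy: 1% × 5,500.00 = 55.00
Medical Insurance Levy: 3% × 5,500.00 = 165.00
Total: 348.01 + 247.50 + 55.00 + 165.00 = 815.51

815.51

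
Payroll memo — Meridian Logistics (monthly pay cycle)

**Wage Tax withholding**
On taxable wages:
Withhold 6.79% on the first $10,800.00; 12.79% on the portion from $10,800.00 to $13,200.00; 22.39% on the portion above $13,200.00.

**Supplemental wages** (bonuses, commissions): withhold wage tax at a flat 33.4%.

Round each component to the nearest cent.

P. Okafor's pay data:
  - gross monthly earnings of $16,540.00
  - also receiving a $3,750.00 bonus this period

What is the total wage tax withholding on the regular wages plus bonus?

Wage Tax: taxable = $16,540.00
  $1,040.28 + 22.39% × ($16,540.00 − $13,200.00) = $1,040.28 + 22.39% × $3,340.00 = $1,788.11
Supplemental (33.4% flat on bonus): 33.4% × $3,750.00 = $1,252.50
Total wage tax: $1,788.11 + $1,252.50 = $3,040.61

$3,040.61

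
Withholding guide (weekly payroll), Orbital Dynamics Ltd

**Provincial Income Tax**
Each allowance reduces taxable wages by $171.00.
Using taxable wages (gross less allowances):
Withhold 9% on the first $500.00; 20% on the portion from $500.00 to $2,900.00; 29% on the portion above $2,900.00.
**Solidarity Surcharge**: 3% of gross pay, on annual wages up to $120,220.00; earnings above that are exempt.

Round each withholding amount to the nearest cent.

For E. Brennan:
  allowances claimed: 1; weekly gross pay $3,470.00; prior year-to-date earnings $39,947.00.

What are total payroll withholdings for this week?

Provincial Income Tax: taxable = $3,470.00 − 1×$171.00 = $3,299.00
  $525.00 + 29% × ($3,299.00 − $2,900.00) = $525.00 + 29% × $399.00 = $640.71
Solidarity Surcharge: 3% × $3,470.00 = $104.10
Total: $640.71 + $104.10 = $744.81

$744.81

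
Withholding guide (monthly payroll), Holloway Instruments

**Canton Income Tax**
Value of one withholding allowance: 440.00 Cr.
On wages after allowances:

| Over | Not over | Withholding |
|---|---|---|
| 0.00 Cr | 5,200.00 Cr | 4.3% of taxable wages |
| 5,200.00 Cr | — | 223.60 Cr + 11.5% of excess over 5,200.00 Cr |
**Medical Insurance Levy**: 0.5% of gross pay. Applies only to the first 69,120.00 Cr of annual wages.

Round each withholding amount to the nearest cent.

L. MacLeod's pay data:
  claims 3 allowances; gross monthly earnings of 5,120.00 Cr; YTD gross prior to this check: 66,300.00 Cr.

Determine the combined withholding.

Canton Income Tax: taxable = 5,120.00 Cr − 3×440.00 Cr = 3,800.00 Cr
  4.3% × 3,800.00 Cr = 163.40 Cr
Medical Insurance Levy: cap 69,120.00 Cr − YTD 66,300.00 Cr = 2,820.00 Cr subject; 0.5% × 2,820.00 Cr = 14.10 Cr
Total: 163.40 Cr + 14.10 Cr = 177.50 Cr

177.50 Cr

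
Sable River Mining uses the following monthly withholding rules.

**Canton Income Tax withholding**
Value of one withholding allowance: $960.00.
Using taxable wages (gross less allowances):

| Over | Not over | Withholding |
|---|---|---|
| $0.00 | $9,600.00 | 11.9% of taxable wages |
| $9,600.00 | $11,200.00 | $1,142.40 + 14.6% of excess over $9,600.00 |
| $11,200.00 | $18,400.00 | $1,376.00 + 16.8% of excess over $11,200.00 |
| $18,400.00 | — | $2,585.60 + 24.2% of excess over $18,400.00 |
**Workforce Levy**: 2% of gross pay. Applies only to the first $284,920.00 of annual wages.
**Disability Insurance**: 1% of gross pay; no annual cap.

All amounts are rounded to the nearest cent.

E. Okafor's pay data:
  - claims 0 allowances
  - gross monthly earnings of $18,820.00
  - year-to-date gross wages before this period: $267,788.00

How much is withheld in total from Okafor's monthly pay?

Canton Income Tax: taxable = $18,820.00
  $2,585.60 + 24.2% × ($18,820.00 − $18,400.00) = $2,585.60 + 24.2% × $420.00 = $2,687.24
Workforce Levy: cap $284,920.00 − YTD $267,788.00 = $17,132.00 subject; 2% × $17,132.00 = $342.64
Disability Insurance: 1% × $18,820.00 = $188.20
Total: $2,687.24 + $342.64 + $188.20 = $3,218.08

$3,218.08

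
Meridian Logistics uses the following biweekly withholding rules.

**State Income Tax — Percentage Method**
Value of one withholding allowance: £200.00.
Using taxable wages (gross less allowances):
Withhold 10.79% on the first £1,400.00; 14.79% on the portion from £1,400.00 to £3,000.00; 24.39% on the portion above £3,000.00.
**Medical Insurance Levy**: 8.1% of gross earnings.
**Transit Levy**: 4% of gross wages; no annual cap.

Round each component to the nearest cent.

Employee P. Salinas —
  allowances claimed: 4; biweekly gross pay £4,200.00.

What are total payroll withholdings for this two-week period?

£993.46

State Income Tax: taxable = £4,200.00 − 4×£200.00 = £3,400.00
  £387.70 + 24.39% × (£3,400.00 − £3,000.00) = £387.70 + 24.39% × £400.00 = £485.26
Medical Insurance Levy: 8.1% × £4,200.00 = £340.20
Transit Levy: 4% × £4,200.00 = £168.00
Total: £485.26 + £340.20 + £168.00 = £993.46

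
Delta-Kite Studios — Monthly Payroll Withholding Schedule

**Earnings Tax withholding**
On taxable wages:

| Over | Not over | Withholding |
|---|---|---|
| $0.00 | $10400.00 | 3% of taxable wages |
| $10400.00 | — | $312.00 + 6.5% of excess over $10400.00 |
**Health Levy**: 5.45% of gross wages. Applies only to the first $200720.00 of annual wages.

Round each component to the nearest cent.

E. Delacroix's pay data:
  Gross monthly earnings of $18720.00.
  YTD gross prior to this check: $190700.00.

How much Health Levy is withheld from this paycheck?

Health Levy: cap $200720.00 − YTD $190700.00 = $10020.00 subject; 5.45% × $10020.00 = $546.09

$546.09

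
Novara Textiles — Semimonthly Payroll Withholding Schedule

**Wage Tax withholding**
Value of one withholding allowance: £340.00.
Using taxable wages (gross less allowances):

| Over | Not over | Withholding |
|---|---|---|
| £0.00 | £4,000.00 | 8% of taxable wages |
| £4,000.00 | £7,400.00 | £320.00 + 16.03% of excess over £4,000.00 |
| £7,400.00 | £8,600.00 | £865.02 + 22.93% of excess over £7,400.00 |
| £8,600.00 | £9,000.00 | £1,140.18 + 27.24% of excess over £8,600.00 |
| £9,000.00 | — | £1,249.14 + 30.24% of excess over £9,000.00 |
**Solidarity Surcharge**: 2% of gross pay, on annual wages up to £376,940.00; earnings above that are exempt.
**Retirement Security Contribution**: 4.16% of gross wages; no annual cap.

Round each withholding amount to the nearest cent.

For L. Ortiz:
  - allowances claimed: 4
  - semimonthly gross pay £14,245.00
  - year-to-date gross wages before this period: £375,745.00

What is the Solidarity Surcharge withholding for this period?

Solidarity Surcharge: cap £376,940.00 − YTD £375,745.00 = £1,195.00 subject; 2% × £1,195.00 = £23.90

£23.90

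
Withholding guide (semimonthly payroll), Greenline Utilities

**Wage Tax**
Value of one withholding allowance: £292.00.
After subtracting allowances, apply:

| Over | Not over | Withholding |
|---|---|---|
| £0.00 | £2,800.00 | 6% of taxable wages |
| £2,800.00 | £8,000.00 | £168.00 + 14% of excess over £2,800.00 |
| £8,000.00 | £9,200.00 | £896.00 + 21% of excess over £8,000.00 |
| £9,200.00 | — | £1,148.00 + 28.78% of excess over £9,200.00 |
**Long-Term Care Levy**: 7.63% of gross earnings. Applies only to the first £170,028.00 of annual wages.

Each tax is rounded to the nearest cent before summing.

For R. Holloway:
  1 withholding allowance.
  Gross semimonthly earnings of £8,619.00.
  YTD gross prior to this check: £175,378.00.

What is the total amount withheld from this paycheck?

£964.67

Wage Tax: taxable = £8,619.00 − 1×£292.00 = £8,327.00
  £896.00 + 21% × (£8,327.00 − £8,000.00) = £896.00 + 21% × £327.00 = £964.67
Long-Term Care Levy: YTD £175,378.00 ≥ cap £170,028.00 → £0.00
Total: £964.67 + £0.00 = £964.67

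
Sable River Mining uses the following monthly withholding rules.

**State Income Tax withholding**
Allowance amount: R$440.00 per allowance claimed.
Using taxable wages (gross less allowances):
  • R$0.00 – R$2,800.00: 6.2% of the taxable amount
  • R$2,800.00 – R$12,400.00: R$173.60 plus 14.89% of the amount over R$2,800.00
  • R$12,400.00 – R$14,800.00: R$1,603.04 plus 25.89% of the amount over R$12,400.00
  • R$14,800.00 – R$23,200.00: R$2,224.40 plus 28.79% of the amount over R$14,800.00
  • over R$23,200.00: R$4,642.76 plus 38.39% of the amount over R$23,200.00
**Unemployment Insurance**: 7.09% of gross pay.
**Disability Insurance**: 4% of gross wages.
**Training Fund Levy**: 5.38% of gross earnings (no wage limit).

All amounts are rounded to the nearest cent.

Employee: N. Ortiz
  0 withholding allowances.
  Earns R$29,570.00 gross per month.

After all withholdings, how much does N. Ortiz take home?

State Income Tax: taxable = R$29,570.00
  R$4,642.76 + 38.39% × (R$29,570.00 − R$23,200.00) = R$4,642.76 + 38.39% × R$6,370.00 = R$7,088.20
Unemployment Insurance: 7.09% × R$29,570.00 = R$2,096.51
Disability Insurance: 4% × R$29,570.00 = R$1,182.80
Training Fund Levy: 5.38% × R$29,570.00 = R$1,590.87
Total withheld: R$7,088.20 + R$2,096.51 + R$1,182.80 + R$1,590.87 = R$11,958.38
Net pay: R$29,570.00 − R$11,958.38 = R$17,611.62

R$17,611.62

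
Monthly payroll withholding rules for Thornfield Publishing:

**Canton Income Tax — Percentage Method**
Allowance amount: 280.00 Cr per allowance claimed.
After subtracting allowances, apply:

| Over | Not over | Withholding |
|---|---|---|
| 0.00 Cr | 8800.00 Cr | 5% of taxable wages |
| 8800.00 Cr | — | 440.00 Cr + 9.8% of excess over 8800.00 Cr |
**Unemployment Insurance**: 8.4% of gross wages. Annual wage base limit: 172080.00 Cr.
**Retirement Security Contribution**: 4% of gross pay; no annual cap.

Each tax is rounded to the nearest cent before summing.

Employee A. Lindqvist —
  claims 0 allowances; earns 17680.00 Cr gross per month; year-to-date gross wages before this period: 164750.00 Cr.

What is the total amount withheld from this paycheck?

Canton Income Tax: taxable = 17680.00 Cr
  440.00 Cr + 9.8% × (17680.00 Cr − 8800.00 Cr) = 440.00 Cr + 9.8% × 8880.00 Cr = 1310.24 Cr
Unemployment Insurance: cap 172080.00 Cr − YTD 164750.00 Cr = 7330.00 Cr subject; 8.4% × 7330.00 Cr = 615.72 Cr
Retirement Security Contribution: 4% × 17680.00 Cr = 707.20 Cr
Total: 1310.24 Cr + 615.72 Cr + 707.20 Cr = 2633.16 Cr

2633.16 Cr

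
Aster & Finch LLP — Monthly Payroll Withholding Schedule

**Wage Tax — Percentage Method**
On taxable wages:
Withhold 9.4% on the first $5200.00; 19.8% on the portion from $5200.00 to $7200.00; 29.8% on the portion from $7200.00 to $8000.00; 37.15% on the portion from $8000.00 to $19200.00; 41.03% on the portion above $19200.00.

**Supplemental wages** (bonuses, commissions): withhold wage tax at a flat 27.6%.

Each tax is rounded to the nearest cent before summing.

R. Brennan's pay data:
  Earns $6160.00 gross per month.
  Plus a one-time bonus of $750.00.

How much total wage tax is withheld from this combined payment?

Wage Tax: taxable = $6160.00
  $488.80 + 19.8% × ($6160.00 − $5200.00) = $488.80 + 19.8% × $960.00 = $678.88
Supplemental (27.6% flat on bonus): 27.6% × $750.00 = $207.00
Total wage tax: $678.88 + $207.00 = $885.88

$885.88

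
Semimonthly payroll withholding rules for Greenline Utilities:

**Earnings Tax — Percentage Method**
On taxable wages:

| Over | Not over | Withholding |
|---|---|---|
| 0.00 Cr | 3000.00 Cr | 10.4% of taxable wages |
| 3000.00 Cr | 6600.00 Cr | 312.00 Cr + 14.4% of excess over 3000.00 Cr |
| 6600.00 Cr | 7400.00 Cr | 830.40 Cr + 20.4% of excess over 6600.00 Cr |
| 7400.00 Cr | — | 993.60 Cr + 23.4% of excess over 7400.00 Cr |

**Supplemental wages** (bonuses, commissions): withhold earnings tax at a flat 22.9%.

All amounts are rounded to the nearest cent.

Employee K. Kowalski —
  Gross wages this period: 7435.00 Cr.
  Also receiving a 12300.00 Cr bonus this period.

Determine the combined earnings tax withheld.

3818.49 Cr

Earnings Tax: taxable = 7435.00 Cr
  993.60 Cr + 23.4% × (7435.00 Cr − 7400.00 Cr) = 993.60 Cr + 23.4% × 35.00 Cr = 1001.79 Cr
Supplemental (22.9% flat on bonus): 22.9% × 12300.00 Cr = 2816.70 Cr
Total earnings tax: 1001.79 Cr + 2816.70 Cr = 3818.49 Cr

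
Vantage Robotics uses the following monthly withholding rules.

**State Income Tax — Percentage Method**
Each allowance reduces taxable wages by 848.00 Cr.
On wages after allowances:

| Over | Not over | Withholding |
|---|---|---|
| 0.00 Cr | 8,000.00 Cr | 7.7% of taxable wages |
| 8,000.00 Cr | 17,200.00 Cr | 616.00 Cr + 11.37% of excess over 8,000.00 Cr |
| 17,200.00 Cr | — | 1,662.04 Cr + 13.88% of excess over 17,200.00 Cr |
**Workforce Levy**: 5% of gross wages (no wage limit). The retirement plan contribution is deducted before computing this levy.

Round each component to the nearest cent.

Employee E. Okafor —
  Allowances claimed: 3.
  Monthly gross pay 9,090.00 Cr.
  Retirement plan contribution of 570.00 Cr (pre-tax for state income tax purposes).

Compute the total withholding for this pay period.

State Income Tax: taxable = 9,090.00 Cr − 570.00 Cr − 3×848.00 Cr = 5,976.00 Cr
  7.7% × 5,976.00 Cr = 460.15 Cr
Workforce Levy: 5% × 8,520.00 Cr = 426.00 Cr
Total: 460.15 Cr + 426.00 Cr = 886.15 Cr

886.15 Cr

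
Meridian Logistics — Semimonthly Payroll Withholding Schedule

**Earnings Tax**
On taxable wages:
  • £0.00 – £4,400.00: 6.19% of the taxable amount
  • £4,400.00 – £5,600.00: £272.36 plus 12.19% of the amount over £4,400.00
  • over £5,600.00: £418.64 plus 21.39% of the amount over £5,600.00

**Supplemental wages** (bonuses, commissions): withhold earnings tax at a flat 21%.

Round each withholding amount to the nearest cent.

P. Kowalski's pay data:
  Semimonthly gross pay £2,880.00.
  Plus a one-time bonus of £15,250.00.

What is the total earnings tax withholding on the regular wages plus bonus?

£3,380.77

Earnings Tax: taxable = £2,880.00
  6.19% × £2,880.00 = £178.27
Supplemental (21% flat on bonus): 21% × £15,250.00 = £3,202.50
Total earnings tax: £178.27 + £3,202.50 = £3,380.77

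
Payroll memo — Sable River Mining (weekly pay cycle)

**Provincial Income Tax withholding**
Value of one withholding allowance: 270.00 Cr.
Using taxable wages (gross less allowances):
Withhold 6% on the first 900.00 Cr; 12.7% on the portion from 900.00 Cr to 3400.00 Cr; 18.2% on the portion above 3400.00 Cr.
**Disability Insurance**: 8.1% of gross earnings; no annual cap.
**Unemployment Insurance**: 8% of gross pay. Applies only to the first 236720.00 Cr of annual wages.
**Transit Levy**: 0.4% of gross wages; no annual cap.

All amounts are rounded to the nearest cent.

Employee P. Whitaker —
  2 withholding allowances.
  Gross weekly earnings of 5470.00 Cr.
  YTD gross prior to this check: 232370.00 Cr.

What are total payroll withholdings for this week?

1462.91 Cr

Provincial Income Tax: taxable = 5470.00 Cr − 2×270.00 Cr = 4930.00 Cr
  371.50 Cr + 18.2% × (4930.00 Cr − 3400.00 Cr) = 371.50 Cr + 18.2% × 1530.00 Cr = 649.96 Cr
Disability Insurance: 8.1% × 5470.00 Cr = 443.07 Cr
Unemployment Insurance: cap 236720.00 Cr − YTD 232370.00 Cr = 4350.00 Cr subject; 8% × 4350.00 Cr = 348.00 Cr
Transit Levy: 0.4% × 5470.00 Cr = 21.88 Cr
Total: 649.96 Cr + 443.07 Cr + 348.00 Cr + 21.88 Cr = 1462.91 Cr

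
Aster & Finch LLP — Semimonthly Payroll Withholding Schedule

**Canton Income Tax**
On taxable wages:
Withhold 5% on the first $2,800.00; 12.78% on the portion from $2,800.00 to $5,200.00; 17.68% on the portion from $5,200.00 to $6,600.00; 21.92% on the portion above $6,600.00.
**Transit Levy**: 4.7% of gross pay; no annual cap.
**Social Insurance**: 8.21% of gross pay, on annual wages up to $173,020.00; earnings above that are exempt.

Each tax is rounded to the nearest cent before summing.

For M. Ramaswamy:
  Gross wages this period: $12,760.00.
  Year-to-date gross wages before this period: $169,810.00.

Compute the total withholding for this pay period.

$2,907.77

Canton Income Tax: taxable = $12,760.00
  $694.24 + 21.92% × ($12,760.00 − $6,600.00) = $694.24 + 21.92% × $6,160.00 = $2,044.51
Transit Levy: 4.7% × $12,760.00 = $599.72
Social Insurance: cap $173,020.00 − YTD $169,810.00 = $3,210.00 subject; 8.21% × $3,210.00 = $263.54
Total: $2,044.51 + $599.72 + $263.54 = $2,907.77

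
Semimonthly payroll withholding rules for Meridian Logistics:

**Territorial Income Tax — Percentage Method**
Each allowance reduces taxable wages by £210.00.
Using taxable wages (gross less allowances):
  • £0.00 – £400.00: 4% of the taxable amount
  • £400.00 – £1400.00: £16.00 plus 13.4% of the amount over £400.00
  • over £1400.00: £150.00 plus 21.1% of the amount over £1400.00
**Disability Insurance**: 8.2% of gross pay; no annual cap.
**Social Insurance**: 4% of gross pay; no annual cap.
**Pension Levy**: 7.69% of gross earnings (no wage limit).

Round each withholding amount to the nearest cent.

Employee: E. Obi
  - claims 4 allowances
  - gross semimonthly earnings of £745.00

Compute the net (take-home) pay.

£596.82

Territorial Income Tax: taxable = £745.00 − 4×£210.00 = £-95.00
  Taxable ≤ 0 → £0.00
Disability Insurance: 8.2% × £745.00 = £61.09
Social Insurance: 4% × £745.00 = £29.80
Pension Levy: 7.69% × £745.00 = £57.29
Total withheld: £0.00 + £61.09 + £29.80 + £57.29 = £148.18
Net pay: £745.00 − £148.18 = £596.82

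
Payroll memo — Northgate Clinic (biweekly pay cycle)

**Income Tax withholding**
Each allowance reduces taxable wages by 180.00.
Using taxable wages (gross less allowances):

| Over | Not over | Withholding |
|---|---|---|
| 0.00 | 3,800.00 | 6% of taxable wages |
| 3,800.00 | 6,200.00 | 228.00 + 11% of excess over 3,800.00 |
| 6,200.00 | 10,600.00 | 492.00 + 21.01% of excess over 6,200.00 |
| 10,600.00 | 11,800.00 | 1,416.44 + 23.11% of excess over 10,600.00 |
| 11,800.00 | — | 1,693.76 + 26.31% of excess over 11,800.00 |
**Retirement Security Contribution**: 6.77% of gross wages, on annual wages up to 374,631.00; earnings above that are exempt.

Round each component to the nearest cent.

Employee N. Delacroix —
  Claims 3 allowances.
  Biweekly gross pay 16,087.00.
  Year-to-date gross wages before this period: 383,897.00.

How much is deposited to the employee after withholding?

Income Tax: taxable = 16,087.00 − 3×180.00 = 15,547.00
  1,693.76 + 26.31% × (15,547.00 − 11,800.00) = 1,693.76 + 26.31% × 3,747.00 = 2,679.60
Retirement Security Contribution: YTD 383,897.00 ≥ cap 374,631.00 → 0.00
Total withheld: 2,679.60 + 0.00 = 2,679.60
Net pay: 16,087.00 − 2,679.60 = 13,407.40

13,407.40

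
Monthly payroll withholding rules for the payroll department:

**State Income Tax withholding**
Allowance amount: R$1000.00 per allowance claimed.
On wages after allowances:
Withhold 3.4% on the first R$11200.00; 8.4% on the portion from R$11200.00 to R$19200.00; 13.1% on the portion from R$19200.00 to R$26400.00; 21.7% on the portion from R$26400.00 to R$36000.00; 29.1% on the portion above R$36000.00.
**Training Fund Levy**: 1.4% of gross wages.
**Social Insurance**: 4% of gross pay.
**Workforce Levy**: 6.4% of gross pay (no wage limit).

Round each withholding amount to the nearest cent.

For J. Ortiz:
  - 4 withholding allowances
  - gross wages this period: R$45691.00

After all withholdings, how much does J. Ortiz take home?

R$34564.19

State Income Tax: taxable = R$45691.00 − 4×R$1000.00 = R$41691.00
  R$4079.20 + 29.1% × (R$41691.00 − R$36000.00) = R$4079.20 + 29.1% × R$5691.00 = R$5735.28
Training Fund Levy: 1.4% × R$45691.00 = R$639.67
Social Insurance: 4% × R$45691.00 = R$1827.64
Workforce Levy: 6.4% × R$45691.00 = R$2924.22
Total withheld: R$5735.28 + R$639.67 + R$1827.64 + R$2924.22 = R$11126.81
Net pay: R$45691.00 − R$11126.81 = R$34564.19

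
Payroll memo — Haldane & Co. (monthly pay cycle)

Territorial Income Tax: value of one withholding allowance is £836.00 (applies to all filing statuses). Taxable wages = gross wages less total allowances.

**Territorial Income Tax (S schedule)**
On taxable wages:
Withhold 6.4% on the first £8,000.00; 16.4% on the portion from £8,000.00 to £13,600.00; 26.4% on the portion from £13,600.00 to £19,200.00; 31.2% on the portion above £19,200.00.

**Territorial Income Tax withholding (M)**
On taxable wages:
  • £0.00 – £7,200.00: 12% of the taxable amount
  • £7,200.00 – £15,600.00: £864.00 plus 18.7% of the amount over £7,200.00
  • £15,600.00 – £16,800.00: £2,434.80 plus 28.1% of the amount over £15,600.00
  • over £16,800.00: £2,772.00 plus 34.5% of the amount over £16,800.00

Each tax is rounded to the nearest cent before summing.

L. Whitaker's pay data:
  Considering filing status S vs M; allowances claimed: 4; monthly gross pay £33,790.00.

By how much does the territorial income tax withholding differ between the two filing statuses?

£1,062.32

Territorial Income Tax (S): taxable = £33,790.00 − 4×£836.00 = £30,446.00
  £2,908.80 + 31.2% × (£30,446.00 − £19,200.00) = £2,908.80 + 31.2% × £11,246.00 = £6,417.55
Territorial Income Tax (M): taxable = £33,790.00 − 4×£836.00 = £30,446.00
  £2,772.00 + 34.5% × (£30,446.00 − £16,800.00) = £2,772.00 + 34.5% × £13,646.00 = £7,479.87
Difference: |£6,417.55 − £7,479.87| = £1,062.32 (higher under M)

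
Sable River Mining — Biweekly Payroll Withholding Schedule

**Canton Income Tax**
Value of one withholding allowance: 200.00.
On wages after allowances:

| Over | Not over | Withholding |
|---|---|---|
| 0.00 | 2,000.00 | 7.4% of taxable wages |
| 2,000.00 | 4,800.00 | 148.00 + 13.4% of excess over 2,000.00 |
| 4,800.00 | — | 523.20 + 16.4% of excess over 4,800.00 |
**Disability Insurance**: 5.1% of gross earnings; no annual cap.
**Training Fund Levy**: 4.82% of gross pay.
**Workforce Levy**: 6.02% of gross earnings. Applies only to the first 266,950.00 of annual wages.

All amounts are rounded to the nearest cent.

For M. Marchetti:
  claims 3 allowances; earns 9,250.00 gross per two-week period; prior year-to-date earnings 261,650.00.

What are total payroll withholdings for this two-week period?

2,391.26

Canton Income Tax: taxable = 9,250.00 − 3×200.00 = 8,650.00
  523.20 + 16.4% × (8,650.00 − 4,800.00) = 523.20 + 16.4% × 3,850.00 = 1,154.60
Disability Insurance: 5.1% × 9,250.00 = 471.75
Training Fund Levy: 4.82% × 9,250.00 = 445.85
Workforce Levy: cap 266,950.00 − YTD 261,650.00 = 5,300.00 subject; 6.02% × 5,300.00 = 319.06
Total: 1,154.60 + 471.75 + 445.85 + 319.06 = 2,391.26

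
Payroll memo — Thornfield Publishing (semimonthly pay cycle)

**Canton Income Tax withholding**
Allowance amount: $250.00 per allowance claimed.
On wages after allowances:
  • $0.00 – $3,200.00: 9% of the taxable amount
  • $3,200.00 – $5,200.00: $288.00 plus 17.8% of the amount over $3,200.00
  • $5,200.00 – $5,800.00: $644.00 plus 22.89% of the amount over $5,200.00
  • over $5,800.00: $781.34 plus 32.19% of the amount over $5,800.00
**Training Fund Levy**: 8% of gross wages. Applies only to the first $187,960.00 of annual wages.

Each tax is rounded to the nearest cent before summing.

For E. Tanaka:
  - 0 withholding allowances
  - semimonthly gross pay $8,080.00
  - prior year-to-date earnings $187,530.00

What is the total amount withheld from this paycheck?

Canton Income Tax: taxable = $8,080.00
  $781.34 + 32.19% × ($8,080.00 − $5,800.00) = $781.34 + 32.19% × $2,280.00 = $1,515.27
Training Fund Levy: cap $187,960.00 − YTD $187,530.00 = $430.00 subject; 8% × $430.00 = $34.40
Total: $1,515.27 + $34.40 = $1,549.67

$1,549.67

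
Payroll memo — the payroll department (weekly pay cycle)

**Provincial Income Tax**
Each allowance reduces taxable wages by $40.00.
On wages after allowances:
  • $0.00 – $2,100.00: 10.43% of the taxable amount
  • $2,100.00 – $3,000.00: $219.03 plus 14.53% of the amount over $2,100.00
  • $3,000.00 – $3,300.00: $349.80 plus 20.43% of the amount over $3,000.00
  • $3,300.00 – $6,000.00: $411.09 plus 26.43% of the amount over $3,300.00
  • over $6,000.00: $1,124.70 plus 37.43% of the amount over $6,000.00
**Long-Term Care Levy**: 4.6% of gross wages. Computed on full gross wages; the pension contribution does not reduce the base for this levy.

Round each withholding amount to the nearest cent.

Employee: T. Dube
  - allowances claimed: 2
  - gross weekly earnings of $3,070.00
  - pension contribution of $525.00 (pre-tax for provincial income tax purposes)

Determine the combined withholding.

$413.28

Provincial Income Tax: taxable = $3,070.00 − $525.00 − 2×$40.00 = $2,465.00
  $219.03 + 14.53% × ($2,465.00 − $2,100.00) = $219.03 + 14.53% × $365.00 = $272.06
Long-Term Care Levy: 4.6% × $3,070.00 = $141.22
Total: $272.06 + $141.22 = $413.28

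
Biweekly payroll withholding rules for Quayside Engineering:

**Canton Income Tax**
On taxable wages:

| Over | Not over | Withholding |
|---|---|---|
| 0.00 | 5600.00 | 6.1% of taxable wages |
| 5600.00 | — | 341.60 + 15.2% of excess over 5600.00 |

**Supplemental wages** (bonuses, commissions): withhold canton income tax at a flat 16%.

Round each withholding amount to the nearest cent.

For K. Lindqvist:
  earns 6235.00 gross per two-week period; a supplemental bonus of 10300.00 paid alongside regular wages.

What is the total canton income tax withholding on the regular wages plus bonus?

2086.12

Canton Income Tax: taxable = 6235.00
  341.60 + 15.2% × (6235.00 − 5600.00) = 341.60 + 15.2% × 635.00 = 438.12
Supplemental (16% flat on bonus): 16% × 10300.00 = 1648.00
Total canton income tax: 438.12 + 1648.00 = 2086.12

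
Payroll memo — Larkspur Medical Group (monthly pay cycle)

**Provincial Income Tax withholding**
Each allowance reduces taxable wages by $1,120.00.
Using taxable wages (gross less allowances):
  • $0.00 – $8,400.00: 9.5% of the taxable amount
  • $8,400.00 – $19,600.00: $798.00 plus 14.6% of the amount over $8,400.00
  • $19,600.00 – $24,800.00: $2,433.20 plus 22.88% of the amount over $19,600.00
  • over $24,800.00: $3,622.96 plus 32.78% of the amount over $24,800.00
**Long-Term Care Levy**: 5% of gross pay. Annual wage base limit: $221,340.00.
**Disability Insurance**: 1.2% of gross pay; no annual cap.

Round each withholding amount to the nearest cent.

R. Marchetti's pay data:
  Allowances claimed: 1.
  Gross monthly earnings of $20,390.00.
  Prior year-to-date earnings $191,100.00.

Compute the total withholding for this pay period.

$3,649.20

Provincial Income Tax: taxable = $20,390.00 − 1×$1,120.00 = $19,270.00
  $798.00 + 14.6% × ($19,270.00 − $8,400.00) = $798.00 + 14.6% × $10,870.00 = $2,385.02
Long-Term Care Levy: 5% × $20,390.00 = $1,019.50
Disability Insurance: 1.2% × $20,390.00 = $244.68
Total: $2,385.02 + $1,019.50 + $244.68 = $3,649.20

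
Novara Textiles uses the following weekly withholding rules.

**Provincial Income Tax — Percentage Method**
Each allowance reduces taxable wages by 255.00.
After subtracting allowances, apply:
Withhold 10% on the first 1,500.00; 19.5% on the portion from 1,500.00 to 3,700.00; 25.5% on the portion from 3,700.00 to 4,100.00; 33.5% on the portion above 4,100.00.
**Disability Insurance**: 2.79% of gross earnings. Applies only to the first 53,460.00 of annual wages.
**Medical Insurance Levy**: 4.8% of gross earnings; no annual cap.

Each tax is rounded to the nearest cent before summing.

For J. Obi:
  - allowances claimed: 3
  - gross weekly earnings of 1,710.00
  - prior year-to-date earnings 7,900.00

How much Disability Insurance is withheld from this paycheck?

47.71

Disability Insurance: 2.79% × 1,710.00 = 47.71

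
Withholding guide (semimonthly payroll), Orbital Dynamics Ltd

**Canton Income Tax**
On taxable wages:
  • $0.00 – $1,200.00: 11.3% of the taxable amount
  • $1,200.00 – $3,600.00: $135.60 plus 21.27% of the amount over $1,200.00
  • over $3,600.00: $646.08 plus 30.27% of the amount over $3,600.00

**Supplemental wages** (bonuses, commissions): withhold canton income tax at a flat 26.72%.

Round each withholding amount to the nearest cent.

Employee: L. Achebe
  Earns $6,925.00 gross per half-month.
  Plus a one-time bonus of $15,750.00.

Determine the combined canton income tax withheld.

$5,860.96

Canton Income Tax: taxable = $6,925.00
  $646.08 + 30.27% × ($6,925.00 − $3,600.00) = $646.08 + 30.27% × $3,325.00 = $1,652.56
Supplemental (26.72% flat on bonus): 26.72% × $15,750.00 = $4,208.40
Total canton income tax: $1,652.56 + $4,208.40 = $5,860.96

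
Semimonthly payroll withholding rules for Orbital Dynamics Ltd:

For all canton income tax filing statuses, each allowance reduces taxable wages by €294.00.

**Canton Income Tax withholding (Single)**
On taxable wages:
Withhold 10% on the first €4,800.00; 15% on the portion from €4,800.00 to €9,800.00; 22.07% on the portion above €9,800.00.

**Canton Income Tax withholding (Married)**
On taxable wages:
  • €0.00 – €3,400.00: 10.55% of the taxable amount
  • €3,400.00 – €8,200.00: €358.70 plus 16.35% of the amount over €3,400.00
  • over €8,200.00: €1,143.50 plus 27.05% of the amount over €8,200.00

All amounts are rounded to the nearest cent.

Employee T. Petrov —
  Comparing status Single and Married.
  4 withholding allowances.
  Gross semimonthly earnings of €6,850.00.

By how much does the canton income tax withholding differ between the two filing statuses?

€119.40

Canton Income Tax (Single): taxable = €6,850.00 − 4×€294.00 = €5,674.00
  €480.00 + 15% × (€5,674.00 − €4,800.00) = €480.00 + 15% × €874.00 = €611.10
Canton Income Tax (Married): taxable = €6,850.00 − 4×€294.00 = €5,674.00
  €358.70 + 16.35% × (€5,674.00 − €3,400.00) = €358.70 + 16.35% × €2,274.00 = €730.50
Difference: |€611.10 − €730.50| = €119.40 (higher under Married)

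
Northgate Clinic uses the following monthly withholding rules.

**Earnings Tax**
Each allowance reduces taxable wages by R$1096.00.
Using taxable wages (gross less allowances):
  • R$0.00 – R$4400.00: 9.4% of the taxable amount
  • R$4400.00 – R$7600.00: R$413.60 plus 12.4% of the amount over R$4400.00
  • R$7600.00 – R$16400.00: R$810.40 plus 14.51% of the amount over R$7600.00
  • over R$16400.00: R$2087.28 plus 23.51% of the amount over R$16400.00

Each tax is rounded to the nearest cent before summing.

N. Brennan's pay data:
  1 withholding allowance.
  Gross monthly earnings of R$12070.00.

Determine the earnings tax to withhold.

Earnings Tax: taxable = R$12070.00 − 1×R$1096.00 = R$10974.00
  R$810.40 + 14.51% × (R$10974.00 − R$7600.00) = R$810.40 + 14.51% × R$3374.00 = R$1299.97

R$1299.97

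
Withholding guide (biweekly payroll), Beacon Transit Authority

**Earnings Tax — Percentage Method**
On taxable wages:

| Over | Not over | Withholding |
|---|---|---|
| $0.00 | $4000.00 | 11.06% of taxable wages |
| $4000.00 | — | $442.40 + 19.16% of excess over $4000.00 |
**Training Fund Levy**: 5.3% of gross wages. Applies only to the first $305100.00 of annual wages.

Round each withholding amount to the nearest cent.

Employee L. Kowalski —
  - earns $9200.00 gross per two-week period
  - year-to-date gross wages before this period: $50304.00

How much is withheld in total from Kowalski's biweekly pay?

Earnings Tax: taxable = $9200.00
  $442.40 + 19.16% × ($9200.00 − $4000.00) = $442.40 + 19.16% × $5200.00 = $1438.72
Training Fund Levy: 5.3% × $9200.00 = $487.60
Total: $1438.72 + $487.60 = $1926.32

$1926.32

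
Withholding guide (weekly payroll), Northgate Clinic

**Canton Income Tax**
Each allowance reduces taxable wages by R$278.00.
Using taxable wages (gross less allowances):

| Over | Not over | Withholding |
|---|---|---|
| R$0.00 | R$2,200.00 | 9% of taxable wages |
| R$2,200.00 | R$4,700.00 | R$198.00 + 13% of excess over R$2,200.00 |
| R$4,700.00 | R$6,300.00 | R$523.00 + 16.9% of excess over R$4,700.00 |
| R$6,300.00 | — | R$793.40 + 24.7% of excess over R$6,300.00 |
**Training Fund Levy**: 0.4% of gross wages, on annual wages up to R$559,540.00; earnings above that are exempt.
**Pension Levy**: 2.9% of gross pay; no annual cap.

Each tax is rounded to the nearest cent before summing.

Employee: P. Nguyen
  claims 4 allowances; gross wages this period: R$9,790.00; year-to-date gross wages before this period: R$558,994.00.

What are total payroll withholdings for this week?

R$1,666.86

Canton Income Tax: taxable = R$9,790.00 − 4×R$278.00 = R$8,678.00
  R$793.40 + 24.7% × (R$8,678.00 − R$6,300.00) = R$793.40 + 24.7% × R$2,378.00 = R$1,380.77
Training Fund Levy: cap R$559,540.00 − YTD R$558,994.00 = R$546.00 subject; 0.4% × R$546.00 = R$2.18
Pension Levy: 2.9% × R$9,790.00 = R$283.91
Total: R$1,380.77 + R$2.18 + R$283.91 = R$1,666.86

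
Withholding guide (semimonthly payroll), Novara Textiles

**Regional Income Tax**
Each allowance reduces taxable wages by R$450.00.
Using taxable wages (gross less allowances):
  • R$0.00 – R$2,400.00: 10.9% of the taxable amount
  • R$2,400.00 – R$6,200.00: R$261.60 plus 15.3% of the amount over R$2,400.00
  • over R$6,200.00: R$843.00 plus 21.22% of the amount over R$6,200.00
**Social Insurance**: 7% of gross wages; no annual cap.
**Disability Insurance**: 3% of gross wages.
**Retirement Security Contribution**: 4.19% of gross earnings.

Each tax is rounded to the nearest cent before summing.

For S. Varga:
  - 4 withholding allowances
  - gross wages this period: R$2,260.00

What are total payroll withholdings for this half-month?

R$370.83

Regional Income Tax: taxable = R$2,260.00 − 4×R$450.00 = R$460.00
  10.9% × R$460.00 = R$50.14
Social Insurance: 7% × R$2,260.00 = R$158.20
Disability Insurance: 3% × R$2,260.00 = R$67.80
Retirement Security Contribution: 4.19% × R$2,260.00 = R$94.69
Total: R$50.14 + R$158.20 + R$67.80 + R$94.69 = R$370.83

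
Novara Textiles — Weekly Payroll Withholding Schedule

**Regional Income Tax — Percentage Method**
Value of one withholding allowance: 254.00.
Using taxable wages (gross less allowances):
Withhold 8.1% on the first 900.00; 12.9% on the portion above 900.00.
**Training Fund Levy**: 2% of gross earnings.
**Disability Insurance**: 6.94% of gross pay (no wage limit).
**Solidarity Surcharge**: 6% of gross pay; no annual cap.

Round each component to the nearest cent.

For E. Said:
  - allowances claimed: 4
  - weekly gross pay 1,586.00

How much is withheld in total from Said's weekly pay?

283.12

Regional Income Tax: taxable = 1,586.00 − 4×254.00 = 570.00
  8.1% × 570.00 = 46.17
Training Fund Levy: 2% × 1,586.00 = 31.72
Disability Insurance: 6.94% × 1,586.00 = 110.07
Solidarity Surcharge: 6% × 1,586.00 = 95.16
Total: 46.17 + 31.72 + 110.07 + 95.16 = 283.12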